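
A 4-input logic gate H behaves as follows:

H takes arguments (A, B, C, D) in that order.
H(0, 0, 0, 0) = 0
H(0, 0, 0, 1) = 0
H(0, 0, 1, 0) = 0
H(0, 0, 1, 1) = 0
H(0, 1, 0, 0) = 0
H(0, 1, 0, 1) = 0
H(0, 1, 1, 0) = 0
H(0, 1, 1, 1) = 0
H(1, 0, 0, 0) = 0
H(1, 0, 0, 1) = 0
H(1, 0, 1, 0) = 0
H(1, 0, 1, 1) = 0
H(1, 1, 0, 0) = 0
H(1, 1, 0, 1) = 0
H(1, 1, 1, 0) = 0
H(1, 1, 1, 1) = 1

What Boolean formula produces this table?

The output is 1 only when every input is 1 — the AND of all inputs.

H(A, B, C, D) = ((A and B) and C) and D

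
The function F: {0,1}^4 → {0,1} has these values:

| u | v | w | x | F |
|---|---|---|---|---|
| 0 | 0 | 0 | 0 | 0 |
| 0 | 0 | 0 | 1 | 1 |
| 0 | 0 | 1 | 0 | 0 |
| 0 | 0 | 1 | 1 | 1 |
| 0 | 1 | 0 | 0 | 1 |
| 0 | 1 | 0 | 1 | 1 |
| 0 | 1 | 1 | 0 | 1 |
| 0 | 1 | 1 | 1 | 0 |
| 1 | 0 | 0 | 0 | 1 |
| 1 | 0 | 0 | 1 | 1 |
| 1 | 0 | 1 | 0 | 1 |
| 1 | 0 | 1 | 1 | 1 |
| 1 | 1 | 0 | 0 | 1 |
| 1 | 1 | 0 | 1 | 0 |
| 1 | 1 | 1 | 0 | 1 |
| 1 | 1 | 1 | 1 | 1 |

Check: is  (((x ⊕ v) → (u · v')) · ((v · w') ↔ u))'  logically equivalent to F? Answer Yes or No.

Evaluate (((x ⊕ v) → (u · v')) · ((v · w') ↔ u))' on each row and compare to F:
  u=0, v=0, w=0, x=0: formula gives 0, F = 0 ✓
  u=0, v=0, w=0, x=1: formula gives 1, F = 1 ✓
  u=0, v=0, w=1, x=0: formula gives 0, F = 0 ✓
  u=0, v=0, w=1, x=1: formula gives 1, F = 1 ✓
  … (the remaining 12 rows also agree.)
All 16 rows match — the expression computes F exactly.

Yes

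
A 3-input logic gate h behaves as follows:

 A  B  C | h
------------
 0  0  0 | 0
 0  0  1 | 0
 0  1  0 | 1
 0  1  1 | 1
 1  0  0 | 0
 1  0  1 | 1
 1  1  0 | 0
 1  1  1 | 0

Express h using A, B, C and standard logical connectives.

h(A, B, C) = (((~A & B) & ~C) | ((~A & B) & C)) | ((A & ~B) & C)

Collect the rows where h=1 — (0,1,0), (0,1,1), (1,0,1) — and write one minterm per row: ¬A·B·¬C, ¬A·B·C, A·¬B·C. Their union (logical OR) reproduces the table exactly.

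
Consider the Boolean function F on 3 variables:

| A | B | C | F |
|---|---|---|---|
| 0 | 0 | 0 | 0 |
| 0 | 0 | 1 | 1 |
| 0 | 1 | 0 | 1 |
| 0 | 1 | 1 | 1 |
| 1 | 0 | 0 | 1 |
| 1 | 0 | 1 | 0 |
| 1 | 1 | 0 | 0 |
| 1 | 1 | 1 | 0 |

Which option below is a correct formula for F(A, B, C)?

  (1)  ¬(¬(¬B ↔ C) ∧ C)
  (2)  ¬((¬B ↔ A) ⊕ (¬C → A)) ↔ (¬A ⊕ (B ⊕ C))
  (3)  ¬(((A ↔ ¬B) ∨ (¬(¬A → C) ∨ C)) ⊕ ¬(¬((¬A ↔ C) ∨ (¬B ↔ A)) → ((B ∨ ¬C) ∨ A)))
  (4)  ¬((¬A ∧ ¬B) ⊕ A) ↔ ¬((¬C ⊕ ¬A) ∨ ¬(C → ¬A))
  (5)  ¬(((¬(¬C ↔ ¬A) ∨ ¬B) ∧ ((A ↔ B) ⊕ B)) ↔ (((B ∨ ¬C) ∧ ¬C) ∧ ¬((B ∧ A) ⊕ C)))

(1): at (0,0,0) it gives 1, but F = 0 — eliminated.
(2): at (0,0,0) it gives 1, but F = 0 — eliminated.
(3): at (0,0,1) it gives 0, but F = 1 — eliminated.
(4): at (0,1,1) it gives 0, but F = 1 — eliminated.
That leaves (5). Evaluating it on every row reproduces the table of F exactly.

5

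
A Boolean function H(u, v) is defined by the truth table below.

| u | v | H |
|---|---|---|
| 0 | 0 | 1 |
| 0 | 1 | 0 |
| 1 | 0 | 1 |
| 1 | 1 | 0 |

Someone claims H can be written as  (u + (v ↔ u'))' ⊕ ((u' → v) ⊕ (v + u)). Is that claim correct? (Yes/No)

Test each input against both H and the formula:
  u=0, v=0: formula gives 1, H = 1 ✓
  u=0, v=1: formula gives 0, H = 0 ✓
  u=1, v=0: formula gives 0, but H = 1 ✗
Row (1,0) is a counterexample, so the formula is not equivalent to H.

No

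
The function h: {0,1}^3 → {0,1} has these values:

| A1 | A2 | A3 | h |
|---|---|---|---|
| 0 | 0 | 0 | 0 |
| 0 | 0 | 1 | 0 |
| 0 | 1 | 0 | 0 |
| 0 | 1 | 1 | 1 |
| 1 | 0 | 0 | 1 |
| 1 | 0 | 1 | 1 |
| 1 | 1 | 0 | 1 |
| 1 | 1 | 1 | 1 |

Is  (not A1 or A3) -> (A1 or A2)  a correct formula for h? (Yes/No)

Evaluate (not A1 or A3) -> (A1 or A2) on each row and compare to h:
  A1=0, A2=0, A3=0: formula gives 0, h = 0 ✓
  A1=0, A2=0, A3=1: formula gives 0, h = 0 ✓
  A1=0, A2=1, A3=0: formula gives 1, but h = 0 ✗
Row (0,1,0) is a counterexample, so the formula is not equivalent to h.

No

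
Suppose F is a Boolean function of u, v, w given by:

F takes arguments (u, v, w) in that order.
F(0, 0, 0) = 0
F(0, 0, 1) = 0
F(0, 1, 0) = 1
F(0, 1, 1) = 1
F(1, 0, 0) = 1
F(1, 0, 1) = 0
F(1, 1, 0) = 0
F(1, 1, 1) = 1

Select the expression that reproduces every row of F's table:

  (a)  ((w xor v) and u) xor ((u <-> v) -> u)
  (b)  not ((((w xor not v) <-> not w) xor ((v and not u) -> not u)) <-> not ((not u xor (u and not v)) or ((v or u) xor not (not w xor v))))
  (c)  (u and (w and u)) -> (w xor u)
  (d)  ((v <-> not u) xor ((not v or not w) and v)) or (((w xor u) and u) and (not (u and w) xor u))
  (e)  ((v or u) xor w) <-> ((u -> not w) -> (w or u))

(b): at (1,0,0) it gives 0, but F = 1 — eliminated.
(c): at (0,0,0) it gives 1, but F = 0 — eliminated.
(d): at (0,1,0) it gives 0, but F = 1 — eliminated.
(e): at (0,0,0) it gives 1, but F = 0 — eliminated.
(a) is the remaining candidate, and it agrees with F on all 8 inputs.

a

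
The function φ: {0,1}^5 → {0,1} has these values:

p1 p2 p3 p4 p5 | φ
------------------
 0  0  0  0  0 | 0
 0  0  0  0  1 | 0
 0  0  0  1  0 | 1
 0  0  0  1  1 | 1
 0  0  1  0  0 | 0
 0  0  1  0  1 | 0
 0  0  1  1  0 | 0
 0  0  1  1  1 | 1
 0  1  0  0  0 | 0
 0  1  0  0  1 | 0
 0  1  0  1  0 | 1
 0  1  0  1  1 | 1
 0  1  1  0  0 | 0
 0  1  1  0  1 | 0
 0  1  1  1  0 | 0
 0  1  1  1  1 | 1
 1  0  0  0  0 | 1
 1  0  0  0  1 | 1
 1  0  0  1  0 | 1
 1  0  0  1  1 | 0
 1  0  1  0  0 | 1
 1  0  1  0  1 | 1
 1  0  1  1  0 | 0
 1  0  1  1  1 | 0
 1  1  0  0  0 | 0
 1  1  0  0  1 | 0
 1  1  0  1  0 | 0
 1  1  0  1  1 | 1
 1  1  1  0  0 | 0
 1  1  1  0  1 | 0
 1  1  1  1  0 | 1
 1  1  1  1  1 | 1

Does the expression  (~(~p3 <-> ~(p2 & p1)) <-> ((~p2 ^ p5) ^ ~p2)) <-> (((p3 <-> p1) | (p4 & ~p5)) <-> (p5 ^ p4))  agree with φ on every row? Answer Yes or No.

Yes

Test each input against both φ and the formula:
  p1=0, p2=0, p3=0, p4=0, p5=0: formula gives 0, φ = 0 ✓
  p1=0, p2=0, p3=0, p4=0, p5=1: formula gives 0, φ = 0 ✓
  p1=0, p2=0, p3=0, p4=1, p5=0: formula gives 1, φ = 1 ✓
  p1=0, p2=0, p3=0, p4=1, p5=1: formula gives 1, φ = 1 ✓
  …and likewise for the remaining 28 rows.
All 32 rows match — the expression computes φ exactly.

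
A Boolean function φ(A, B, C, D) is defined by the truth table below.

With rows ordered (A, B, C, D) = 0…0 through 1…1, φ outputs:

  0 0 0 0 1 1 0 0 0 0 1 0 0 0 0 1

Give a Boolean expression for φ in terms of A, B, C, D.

φ=1 on 4 inputs: (0,1,0,0), (0,1,0,1), (1,0,1,0), (1,1,1,1). Reading each as a conjunction of literals (¬A·B·¬C·¬D, ¬A·B·¬C·D, A·¬B·C·¬D, A·B·C·D) and taking the OR gives the canonical DNF.

φ(A, B, C, D) = (((((¬A ∧ B) ∧ ¬C) ∧ ¬D) ∨ (((¬A ∧ B) ∧ ¬C) ∧ D)) ∨ (((A ∧ ¬B) ∧ C) ∧ ¬D)) ∨ (((A ∧ B) ∧ C) ∧ D)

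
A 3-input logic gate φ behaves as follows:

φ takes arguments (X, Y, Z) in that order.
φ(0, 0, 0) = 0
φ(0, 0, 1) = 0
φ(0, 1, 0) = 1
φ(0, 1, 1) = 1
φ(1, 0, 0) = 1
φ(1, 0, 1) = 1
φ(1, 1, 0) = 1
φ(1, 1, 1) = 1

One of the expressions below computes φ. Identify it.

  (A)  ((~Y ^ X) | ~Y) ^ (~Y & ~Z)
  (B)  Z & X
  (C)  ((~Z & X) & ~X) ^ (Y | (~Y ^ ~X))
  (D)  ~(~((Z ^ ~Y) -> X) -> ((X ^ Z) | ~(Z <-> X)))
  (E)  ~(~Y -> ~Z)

C

(A) disagrees with φ on (0,0,1) (formula → 1, table → 0); rule it out.
(B) disagrees with φ on (0,1,0) (formula → 0, table → 1); rule it out.
(D) disagrees with φ on (0,0,0) (formula → 1, table → 0); rule it out.
(E) disagrees with φ on (0,0,1) (formula → 1, table → 0); rule it out.
Only (C) survives; checking it on all 8 rows confirms it matches φ.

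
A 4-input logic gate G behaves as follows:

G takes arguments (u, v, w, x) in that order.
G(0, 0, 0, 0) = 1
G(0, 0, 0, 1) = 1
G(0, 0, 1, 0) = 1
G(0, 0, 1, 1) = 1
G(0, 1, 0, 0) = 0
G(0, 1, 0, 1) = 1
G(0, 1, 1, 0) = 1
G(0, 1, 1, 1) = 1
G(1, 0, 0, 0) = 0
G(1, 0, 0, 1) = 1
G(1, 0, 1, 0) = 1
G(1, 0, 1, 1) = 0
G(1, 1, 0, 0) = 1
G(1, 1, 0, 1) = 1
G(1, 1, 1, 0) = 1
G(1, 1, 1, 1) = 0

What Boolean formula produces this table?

G(u, v, w, x) = ((((((u' · v) · w') · x') + (((u · v') · w') · x')) + (((u · v') · w) · x)) + (((u · v) · w) · x))'

G is 0 on only 4 rows — (0,1,0,0), (1,0,0,0), (1,0,1,1), (1,1,1,1). Writing each as a minterm (¬u·v·¬w·¬x, u·¬v·¬w·¬x, u·¬v·w·x, u·v·w·x) and OR-ing them characterizes exactly where G=0, so G is the negation of that disjunction.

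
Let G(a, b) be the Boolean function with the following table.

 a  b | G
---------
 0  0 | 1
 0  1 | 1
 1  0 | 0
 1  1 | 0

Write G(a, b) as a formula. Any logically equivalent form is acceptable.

G(a, b) = ~a

The output is the negation of a.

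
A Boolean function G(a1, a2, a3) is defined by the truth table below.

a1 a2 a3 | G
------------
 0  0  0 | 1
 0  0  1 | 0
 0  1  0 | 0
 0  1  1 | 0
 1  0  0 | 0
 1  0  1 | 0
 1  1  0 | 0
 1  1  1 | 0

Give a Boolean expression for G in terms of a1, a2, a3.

G(a1, a2, a3) = ¬((a1 ∨ a2) ∨ a3)

The output is 1 only when every input is 0 — NOR of all inputs.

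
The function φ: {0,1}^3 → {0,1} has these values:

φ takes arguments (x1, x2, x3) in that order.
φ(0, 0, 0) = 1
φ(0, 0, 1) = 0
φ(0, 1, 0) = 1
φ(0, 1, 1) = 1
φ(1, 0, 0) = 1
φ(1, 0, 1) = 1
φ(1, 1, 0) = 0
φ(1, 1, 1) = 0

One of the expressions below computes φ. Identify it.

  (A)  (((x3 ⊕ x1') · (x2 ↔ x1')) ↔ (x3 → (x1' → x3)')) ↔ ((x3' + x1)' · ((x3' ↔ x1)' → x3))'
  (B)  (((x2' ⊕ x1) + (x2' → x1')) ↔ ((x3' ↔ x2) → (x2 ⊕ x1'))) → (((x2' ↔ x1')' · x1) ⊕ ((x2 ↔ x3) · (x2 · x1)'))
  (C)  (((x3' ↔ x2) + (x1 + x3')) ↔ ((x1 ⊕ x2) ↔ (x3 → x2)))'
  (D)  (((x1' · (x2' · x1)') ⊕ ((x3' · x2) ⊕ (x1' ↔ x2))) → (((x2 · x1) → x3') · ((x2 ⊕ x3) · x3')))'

B

(A) disagrees with φ on (0,0,0) (formula → 0, table → 1); rule it out.
(C) disagrees with φ on (0,1,0) (formula → 0, table → 1); rule it out.
(D) disagrees with φ on (0,0,1) (formula → 1, table → 0); rule it out.
Only (B) survives; checking it on all 8 rows confirms it matches φ.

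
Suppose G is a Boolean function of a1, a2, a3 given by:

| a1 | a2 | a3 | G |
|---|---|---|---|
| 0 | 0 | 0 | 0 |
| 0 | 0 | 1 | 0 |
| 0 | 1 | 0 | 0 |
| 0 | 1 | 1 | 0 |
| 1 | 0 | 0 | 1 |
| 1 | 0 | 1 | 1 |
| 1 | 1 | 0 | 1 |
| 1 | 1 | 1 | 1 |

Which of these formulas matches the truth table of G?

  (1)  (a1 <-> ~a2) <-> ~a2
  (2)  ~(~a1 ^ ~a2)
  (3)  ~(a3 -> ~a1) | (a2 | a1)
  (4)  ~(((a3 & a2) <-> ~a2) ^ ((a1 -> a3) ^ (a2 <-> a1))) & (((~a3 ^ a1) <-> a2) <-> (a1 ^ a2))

1

(2) disagrees with G on (0,0,0) (formula → 1, table → 0); rule it out.
(3) disagrees with G on (0,1,0) (formula → 1, table → 0); rule it out.
(4) disagrees with G on (0,0,0) (formula → 1, table → 0); rule it out.
(1) is the remaining candidate, and it agrees with G on all 8 inputs.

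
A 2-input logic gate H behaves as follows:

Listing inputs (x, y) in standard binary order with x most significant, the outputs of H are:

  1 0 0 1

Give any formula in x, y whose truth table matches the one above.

H(x, y) = (¬x ∧ ¬y) ∨ (x ∧ y)

The 1-rows are (0,0), (1,1). Each contributes one minterm — ¬x·¬y; x·y — and their disjunction is a sum-of-products form of H.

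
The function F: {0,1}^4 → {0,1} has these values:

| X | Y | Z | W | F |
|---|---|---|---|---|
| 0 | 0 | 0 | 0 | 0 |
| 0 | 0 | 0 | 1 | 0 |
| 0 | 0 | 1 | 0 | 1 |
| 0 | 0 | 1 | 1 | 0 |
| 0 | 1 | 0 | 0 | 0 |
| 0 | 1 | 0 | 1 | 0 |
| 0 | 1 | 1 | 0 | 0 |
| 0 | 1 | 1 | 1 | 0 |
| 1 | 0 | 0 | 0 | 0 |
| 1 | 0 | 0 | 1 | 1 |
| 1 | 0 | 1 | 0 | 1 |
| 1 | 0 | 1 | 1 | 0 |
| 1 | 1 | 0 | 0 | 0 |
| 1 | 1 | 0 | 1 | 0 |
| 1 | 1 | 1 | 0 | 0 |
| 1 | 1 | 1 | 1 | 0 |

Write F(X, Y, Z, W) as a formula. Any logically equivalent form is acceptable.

F(X, Y, Z, W) = ((((NOT X AND NOT Y) AND Z) AND NOT W) OR (((X AND NOT Y) AND NOT Z) AND W)) OR (((X AND NOT Y) AND Z) AND NOT W)

F=1 on 3 inputs: (0,0,1,0), (1,0,0,1), (1,0,1,0). Reading each as a conjunction of literals (¬X·¬Y·Z·¬W, X·¬Y·¬Z·W, X·¬Y·Z·¬W) and taking the OR gives the canonical DNF.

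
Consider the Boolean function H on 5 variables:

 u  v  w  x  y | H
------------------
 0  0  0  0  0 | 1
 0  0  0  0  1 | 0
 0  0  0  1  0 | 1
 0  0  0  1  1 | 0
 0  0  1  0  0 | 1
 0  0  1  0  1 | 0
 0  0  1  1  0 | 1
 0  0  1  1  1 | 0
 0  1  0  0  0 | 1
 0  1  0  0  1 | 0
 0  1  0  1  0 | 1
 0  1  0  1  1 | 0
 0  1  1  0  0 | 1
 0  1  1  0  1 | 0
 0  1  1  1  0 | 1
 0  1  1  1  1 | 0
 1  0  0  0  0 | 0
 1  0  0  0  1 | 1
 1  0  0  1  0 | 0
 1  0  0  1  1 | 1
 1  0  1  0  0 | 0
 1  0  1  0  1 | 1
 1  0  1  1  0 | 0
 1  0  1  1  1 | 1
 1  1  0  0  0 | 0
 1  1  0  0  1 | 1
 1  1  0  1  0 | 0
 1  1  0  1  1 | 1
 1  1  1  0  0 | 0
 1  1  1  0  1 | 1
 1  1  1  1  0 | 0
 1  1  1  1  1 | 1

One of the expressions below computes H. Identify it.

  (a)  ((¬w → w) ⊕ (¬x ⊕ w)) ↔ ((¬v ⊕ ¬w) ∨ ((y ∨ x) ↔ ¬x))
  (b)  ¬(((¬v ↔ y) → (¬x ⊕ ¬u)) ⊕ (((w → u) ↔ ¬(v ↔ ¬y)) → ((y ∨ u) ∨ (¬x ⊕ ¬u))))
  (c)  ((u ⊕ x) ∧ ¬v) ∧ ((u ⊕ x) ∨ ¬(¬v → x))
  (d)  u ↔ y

(a) fails at (0,0,0,0,0): the formula yields 0, H is 1.
(b) fails at (0,0,0,0,0): the formula yields 0, H is 1.
(c) fails at (0,0,0,0,0): the formula yields 0, H is 1.
Only (d) survives; checking it on all 32 rows confirms it matches H.

d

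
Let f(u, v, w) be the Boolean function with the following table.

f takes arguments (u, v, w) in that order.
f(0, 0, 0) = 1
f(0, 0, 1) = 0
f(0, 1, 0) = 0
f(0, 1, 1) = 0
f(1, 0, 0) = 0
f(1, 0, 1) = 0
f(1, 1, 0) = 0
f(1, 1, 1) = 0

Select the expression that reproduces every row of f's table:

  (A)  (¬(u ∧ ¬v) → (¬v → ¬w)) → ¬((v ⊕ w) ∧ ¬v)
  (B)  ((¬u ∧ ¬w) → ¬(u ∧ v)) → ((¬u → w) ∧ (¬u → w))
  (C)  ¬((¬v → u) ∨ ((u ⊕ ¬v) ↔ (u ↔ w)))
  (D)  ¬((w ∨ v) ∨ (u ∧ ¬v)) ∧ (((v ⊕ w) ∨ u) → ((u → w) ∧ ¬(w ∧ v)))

(A): at (0,0,1) it gives 1, but f = 0 — eliminated.
(B): at (0,0,0) it gives 0, but f = 1 — eliminated.
(C): at (0,0,0) it gives 0, but f = 1 — eliminated.
That leaves (D). Evaluating it on every row reproduces the table of f exactly.

D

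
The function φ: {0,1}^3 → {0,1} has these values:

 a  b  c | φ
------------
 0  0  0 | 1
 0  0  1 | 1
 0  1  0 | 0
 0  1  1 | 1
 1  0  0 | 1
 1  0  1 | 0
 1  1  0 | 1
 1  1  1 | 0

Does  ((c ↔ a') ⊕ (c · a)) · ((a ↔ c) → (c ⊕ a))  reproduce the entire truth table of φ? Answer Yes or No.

No

Test each input against both φ and the formula:
  a=0, b=0, c=0: formula gives 0, but φ = 1 ✗
Row (0,0,0) is a counterexample, so the formula is not equivalent to φ.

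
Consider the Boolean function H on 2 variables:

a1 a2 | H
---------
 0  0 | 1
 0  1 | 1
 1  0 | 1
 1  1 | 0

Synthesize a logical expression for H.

H(a1, a2) = NOT (a1 AND a2)

The output is 0 only when every input is 1 — NAND of all inputs.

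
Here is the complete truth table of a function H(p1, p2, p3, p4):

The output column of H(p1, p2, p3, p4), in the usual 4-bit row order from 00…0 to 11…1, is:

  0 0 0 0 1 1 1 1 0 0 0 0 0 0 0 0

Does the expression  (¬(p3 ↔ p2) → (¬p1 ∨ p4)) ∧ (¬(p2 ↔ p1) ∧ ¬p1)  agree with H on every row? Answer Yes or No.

Evaluate (¬(p3 ↔ p2) → (¬p1 ∨ p4)) ∧ (¬(p2 ↔ p1) ∧ ¬p1) on each row and compare to H:
  p1=0, p2=0, p3=0, p4=0: formula gives 0, H = 0 ✓
  p1=0, p2=0, p3=0, p4=1: formula gives 0, H = 0 ✓
  p1=0, p2=0, p3=1, p4=0: formula gives 0, H = 0 ✓
  p1=0, p2=0, p3=1, p4=1: formula gives 0, H = 0 ✓
  …and likewise for the remaining 12 rows.
Every row agrees, so the formula is equivalent.

Yes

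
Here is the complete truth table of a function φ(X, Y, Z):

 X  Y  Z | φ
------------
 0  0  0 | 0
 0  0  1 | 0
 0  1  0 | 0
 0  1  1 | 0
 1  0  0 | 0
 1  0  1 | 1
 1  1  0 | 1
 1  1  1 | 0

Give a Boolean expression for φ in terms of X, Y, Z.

The 1-rows are (1,0,1), (1,1,0). Each contributes one minterm — X·¬Y·Z; X·Y·¬Z — and their disjunction is a sum-of-products form of φ.

φ(X, Y, Z) = ((X · Y') · Z) + ((X · Y) · Z')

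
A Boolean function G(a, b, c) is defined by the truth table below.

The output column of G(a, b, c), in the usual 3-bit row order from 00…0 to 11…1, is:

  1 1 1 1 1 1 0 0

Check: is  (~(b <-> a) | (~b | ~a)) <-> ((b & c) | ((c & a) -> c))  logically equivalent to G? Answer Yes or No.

Yes

Check the formula against G row by row:
  a=0, b=0, c=0: formula gives 1, G = 1 ✓
  a=0, b=0, c=1: formula gives 1, G = 1 ✓
  a=0, b=1, c=0: formula gives 1, G = 1 ✓
  a=0, b=1, c=1: formula gives 1, G = 1 ✓
  a=1, b=0, c=0: formula gives 1, G = 1 ✓
  … (the remaining 3 rows also agree.)
No disagreement on any input; they are logically equivalent.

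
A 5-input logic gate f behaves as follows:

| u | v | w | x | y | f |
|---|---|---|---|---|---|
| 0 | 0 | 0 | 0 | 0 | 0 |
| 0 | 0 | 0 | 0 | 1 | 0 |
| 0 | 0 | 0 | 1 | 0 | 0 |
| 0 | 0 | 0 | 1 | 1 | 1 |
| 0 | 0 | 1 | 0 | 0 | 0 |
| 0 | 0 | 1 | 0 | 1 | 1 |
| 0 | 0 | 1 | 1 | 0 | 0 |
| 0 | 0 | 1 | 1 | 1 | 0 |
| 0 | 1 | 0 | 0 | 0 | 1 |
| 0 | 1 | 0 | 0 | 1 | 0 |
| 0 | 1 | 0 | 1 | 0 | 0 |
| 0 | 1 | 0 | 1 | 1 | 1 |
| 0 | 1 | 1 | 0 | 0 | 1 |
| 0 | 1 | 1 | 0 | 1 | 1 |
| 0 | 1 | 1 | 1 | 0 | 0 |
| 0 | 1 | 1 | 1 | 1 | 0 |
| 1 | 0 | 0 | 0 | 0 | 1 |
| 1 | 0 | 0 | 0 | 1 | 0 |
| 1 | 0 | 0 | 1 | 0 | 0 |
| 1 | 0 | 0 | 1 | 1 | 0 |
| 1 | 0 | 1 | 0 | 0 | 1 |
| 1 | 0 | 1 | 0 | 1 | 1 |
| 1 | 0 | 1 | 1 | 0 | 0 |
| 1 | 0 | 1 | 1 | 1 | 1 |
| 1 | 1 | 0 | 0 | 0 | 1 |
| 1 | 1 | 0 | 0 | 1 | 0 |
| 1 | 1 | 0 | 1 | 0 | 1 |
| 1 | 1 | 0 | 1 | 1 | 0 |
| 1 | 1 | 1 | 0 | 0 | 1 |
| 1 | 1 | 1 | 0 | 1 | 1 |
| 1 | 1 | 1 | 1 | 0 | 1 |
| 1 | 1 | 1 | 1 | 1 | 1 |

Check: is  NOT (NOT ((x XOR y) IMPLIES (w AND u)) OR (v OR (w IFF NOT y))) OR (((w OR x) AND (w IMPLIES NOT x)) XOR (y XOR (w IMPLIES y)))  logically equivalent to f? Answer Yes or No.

No

Test each input against both f and the formula:
  u=0, v=0, w=0, x=0, y=0: formula gives 1, but f = 0 ✗
Row (0,0,0,0,0) is a counterexample, so the formula is not equivalent to f.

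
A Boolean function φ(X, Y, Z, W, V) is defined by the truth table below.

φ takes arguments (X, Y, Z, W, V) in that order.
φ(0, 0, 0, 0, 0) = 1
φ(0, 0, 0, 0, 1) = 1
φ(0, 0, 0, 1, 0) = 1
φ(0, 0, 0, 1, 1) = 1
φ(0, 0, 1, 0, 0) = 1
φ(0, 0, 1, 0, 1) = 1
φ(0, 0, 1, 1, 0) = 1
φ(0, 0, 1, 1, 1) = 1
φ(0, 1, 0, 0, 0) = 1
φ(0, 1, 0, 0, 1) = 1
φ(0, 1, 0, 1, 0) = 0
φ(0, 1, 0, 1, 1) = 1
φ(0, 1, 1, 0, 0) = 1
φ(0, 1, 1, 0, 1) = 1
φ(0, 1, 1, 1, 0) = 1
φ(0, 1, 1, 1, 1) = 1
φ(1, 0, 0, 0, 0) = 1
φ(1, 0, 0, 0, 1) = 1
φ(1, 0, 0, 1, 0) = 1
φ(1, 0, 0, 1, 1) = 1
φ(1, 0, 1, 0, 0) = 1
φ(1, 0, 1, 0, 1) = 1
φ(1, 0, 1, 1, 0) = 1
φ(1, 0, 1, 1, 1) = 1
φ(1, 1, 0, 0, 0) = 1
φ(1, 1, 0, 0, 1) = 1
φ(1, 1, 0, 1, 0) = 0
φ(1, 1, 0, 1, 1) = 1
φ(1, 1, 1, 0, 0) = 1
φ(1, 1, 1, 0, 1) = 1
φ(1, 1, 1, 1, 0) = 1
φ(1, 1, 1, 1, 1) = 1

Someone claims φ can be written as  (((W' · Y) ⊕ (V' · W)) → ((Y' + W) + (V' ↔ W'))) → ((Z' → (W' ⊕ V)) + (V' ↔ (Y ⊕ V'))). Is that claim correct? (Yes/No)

Evaluate (((W' · Y) ⊕ (V' · W)) → ((Y' + W) + (V' ↔ W'))) → ((Z' → (W' ⊕ V)) + (V' ↔ (Y ⊕ V'))) on each row and compare to φ:
  X=0, Y=0, Z=0, W=0, V=0: formula gives 1, φ = 1 ✓
  X=0, Y=0, Z=0, W=0, V=1: formula gives 1, φ = 1 ✓
  X=0, Y=0, Z=0, W=1, V=0: formula gives 1, φ = 1 ✓
  X=0, Y=0, Z=0, W=1, V=1: formula gives 1, φ = 1 ✓
  …and likewise for the remaining 28 rows.
All 32 rows match — the expression computes φ exactly.

Yes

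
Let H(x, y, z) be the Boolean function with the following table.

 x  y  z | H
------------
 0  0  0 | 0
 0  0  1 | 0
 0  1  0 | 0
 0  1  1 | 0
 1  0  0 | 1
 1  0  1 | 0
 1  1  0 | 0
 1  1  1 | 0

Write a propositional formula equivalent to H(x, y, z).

H(x, y, z) = (x and not y) and not z

H is 1 on exactly one input, (1,0,0), whose minterm is x·¬y·¬z. So H is just that conjunction.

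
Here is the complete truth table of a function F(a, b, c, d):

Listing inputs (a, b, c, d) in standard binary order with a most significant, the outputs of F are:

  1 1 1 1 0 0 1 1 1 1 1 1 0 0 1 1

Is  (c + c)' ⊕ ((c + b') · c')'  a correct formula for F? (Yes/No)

Check the formula against F row by row:
  a=0, b=0, c=0, d=0: formula gives 1, F = 1 ✓
  a=0, b=0, c=0, d=1: formula gives 1, F = 1 ✓
  a=0, b=0, c=1, d=0: formula gives 1, F = 1 ✓
  a=0, b=0, c=1, d=1: formula gives 1, F = 1 ✓
  …and likewise for the remaining 12 rows.
No disagreement on any input; they are logically equivalent.

Yes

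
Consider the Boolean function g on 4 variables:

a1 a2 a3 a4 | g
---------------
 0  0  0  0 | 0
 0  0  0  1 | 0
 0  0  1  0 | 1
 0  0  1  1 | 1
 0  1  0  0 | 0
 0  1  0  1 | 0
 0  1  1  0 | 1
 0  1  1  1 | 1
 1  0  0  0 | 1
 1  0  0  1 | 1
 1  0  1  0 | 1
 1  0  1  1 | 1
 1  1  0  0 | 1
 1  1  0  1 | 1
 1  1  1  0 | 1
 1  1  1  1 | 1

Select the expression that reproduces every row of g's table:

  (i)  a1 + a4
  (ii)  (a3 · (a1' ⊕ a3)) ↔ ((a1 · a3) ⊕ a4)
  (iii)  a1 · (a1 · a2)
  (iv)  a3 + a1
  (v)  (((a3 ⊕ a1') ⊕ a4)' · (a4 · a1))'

(i) disagrees with g on (0,0,0,1) (formula → 1, table → 0); rule it out.
(ii) disagrees with g on (0,0,0,0) (formula → 1, table → 0); rule it out.
(iii) disagrees with g on (0,0,1,0) (formula → 0, table → 1); rule it out.
(v) disagrees with g on (0,0,0,0) (formula → 1, table → 0); rule it out.
That leaves (iv). Evaluating it on every row reproduces the table of g exactly.

iv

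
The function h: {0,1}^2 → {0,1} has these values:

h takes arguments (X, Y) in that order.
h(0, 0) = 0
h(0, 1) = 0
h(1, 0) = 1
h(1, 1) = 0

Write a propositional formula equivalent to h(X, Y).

h(X, Y) = X ∧ ¬Y

1 only at (1,0): X AND NOT Y.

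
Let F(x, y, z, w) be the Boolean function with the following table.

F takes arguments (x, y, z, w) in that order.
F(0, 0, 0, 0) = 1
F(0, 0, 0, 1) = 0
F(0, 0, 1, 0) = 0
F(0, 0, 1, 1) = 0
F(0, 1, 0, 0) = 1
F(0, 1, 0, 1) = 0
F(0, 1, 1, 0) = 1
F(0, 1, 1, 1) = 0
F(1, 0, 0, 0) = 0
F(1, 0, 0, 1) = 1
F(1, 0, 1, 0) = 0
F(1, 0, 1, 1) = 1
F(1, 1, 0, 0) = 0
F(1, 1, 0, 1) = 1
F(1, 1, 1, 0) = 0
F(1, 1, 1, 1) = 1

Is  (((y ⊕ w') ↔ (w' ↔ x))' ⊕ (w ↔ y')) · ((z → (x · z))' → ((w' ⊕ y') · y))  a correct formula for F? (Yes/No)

Yes

Evaluate (((y ⊕ w') ↔ (w' ↔ x))' ⊕ (w ↔ y')) · ((z → (x · z))' → ((w' ⊕ y') · y)) on each row and compare to F:
  x=0, y=0, z=0, w=0: formula gives 1, F = 1 ✓
  x=0, y=0, z=0, w=1: formula gives 0, F = 0 ✓
  x=0, y=0, z=1, w=0: formula gives 0, F = 0 ✓
  x=0, y=0, z=1, w=1: formula gives 0, F = 0 ✓
  …and likewise for the remaining 12 rows.
Every row agrees, so the formula is equivalent.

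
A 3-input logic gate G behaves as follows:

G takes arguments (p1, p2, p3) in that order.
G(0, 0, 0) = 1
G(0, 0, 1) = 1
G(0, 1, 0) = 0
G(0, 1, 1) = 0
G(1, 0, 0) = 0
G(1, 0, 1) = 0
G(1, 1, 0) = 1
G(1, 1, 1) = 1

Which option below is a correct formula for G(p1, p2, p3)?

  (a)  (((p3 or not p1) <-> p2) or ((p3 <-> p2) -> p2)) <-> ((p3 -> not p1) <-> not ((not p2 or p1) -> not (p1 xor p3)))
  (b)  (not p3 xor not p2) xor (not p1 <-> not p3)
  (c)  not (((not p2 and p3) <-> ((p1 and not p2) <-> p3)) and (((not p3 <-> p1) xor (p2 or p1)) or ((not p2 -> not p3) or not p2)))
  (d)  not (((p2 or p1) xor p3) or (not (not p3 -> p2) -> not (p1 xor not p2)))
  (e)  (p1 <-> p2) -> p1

b

(a) disagrees with G on (1,0,0) (formula → 1, table → 0); rule it out.
(c) disagrees with G on (0,1,0) (formula → 1, table → 0); rule it out.
(d) disagrees with G on (0,0,1) (formula → 0, table → 1); rule it out.
(e) disagrees with G on (0,0,0) (formula → 0, table → 1); rule it out.
Only (b) survives; checking it on all 8 rows confirms it matches G.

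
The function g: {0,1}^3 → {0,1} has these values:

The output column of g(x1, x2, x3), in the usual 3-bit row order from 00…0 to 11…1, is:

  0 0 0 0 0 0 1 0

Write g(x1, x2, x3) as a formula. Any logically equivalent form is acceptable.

g(x1, x2, x3) = (x1 ∧ x2) ∧ ¬x3

Only row (1,1,0) gives 1. That row's minterm x1·x2·¬x3 is g directly.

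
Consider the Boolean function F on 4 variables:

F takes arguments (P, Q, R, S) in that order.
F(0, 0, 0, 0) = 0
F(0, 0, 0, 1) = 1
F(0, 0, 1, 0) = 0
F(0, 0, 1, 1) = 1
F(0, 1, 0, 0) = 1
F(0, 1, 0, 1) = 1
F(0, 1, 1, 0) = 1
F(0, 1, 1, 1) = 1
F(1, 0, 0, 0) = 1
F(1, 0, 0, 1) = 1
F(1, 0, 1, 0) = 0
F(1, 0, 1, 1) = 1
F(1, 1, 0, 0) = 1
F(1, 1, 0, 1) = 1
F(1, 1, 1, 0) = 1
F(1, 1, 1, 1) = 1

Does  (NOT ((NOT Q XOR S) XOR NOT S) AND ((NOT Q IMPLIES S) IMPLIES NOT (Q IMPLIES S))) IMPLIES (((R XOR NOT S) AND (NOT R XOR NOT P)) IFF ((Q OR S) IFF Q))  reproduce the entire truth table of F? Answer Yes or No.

Evaluate (NOT ((NOT Q XOR S) XOR NOT S) AND ((NOT Q IMPLIES S) IMPLIES NOT (Q IMPLIES S))) IMPLIES (((R XOR NOT S) AND (NOT R XOR NOT P)) IFF ((Q OR S) IFF Q)) on each row and compare to F:
  P=0, Q=0, R=0, S=0: formula gives 0, F = 0 ✓
  P=0, Q=0, R=0, S=1: formula gives 1, F = 1 ✓
  P=0, Q=0, R=1, S=0: formula gives 0, F = 0 ✓
  P=0, Q=0, R=1, S=1: formula gives 1, F = 1 ✓
  … (the remaining 12 rows also agree.)
No disagreement on any input; they are logically equivalent.

Yes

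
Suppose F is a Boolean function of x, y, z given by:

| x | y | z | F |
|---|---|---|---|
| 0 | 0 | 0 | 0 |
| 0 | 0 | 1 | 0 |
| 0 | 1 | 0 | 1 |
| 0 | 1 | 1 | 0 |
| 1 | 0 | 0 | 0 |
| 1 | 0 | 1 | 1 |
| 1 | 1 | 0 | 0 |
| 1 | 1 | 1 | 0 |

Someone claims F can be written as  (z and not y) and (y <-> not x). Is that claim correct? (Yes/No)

Test each input against both F and the formula:
  x=0, y=0, z=0: formula gives 0, F = 0 ✓
  x=0, y=0, z=1: formula gives 0, F = 0 ✓
  x=0, y=1, z=0: formula gives 0, but F = 1 ✗
A single disagreement suffices: at (0,1,0) they differ, so the formula does not compute F.

No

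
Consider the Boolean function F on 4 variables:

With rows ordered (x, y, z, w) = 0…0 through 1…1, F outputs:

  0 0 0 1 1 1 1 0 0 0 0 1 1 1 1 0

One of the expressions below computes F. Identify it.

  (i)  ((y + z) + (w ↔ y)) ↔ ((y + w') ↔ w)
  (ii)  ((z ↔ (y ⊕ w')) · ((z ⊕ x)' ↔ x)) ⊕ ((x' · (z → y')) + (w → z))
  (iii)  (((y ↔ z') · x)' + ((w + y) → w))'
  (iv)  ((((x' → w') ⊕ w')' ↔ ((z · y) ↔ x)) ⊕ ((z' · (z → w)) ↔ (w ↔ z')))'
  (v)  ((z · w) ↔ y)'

(i) fails at (0,0,0,1): the formula yields 1, F is 0.
(ii) fails at (0,0,0,0): the formula yields 1, F is 0.
(iii) fails at (0,0,1,1): the formula yields 0, F is 1.
(iv) fails at (0,0,0,1): the formula yields 1, F is 0.
(v) is the remaining candidate, and it agrees with F on all 16 inputs.

v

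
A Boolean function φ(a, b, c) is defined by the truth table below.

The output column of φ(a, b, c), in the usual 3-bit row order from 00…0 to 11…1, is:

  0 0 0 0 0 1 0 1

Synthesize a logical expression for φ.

φ(a, b, c) = ((a · b') · c) + ((a · b) · c)

φ=1 on 2 inputs: (1,0,1), (1,1,1). Reading each as a conjunction of literals (a·¬b·c, a·b·c) and taking the OR gives the canonical DNF.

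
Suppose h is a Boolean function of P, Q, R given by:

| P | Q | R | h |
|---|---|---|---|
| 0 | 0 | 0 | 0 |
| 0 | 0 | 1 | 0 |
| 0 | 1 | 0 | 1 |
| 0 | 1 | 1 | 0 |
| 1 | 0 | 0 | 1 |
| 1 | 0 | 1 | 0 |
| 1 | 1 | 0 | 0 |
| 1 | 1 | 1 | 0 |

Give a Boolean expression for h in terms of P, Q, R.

h(P, Q, R) = ((NOT P AND Q) AND NOT R) OR ((P AND NOT Q) AND NOT R)

The 1-rows are (0,1,0), (1,0,0). Each contributes one minterm — ¬P·Q·¬R; P·¬Q·¬R — and their disjunction is a sum-of-products form of h.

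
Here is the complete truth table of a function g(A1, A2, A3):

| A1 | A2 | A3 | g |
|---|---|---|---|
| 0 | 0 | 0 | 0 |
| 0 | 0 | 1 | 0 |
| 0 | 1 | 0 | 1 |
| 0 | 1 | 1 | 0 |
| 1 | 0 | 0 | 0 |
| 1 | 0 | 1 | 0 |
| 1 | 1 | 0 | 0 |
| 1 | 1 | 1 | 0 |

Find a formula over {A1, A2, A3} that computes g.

g(A1, A2, A3) = (not A1 and A2) and not A3

g is 1 on exactly one input, (0,1,0), whose minterm is ¬A1·A2·¬A3. So g is just that conjunction.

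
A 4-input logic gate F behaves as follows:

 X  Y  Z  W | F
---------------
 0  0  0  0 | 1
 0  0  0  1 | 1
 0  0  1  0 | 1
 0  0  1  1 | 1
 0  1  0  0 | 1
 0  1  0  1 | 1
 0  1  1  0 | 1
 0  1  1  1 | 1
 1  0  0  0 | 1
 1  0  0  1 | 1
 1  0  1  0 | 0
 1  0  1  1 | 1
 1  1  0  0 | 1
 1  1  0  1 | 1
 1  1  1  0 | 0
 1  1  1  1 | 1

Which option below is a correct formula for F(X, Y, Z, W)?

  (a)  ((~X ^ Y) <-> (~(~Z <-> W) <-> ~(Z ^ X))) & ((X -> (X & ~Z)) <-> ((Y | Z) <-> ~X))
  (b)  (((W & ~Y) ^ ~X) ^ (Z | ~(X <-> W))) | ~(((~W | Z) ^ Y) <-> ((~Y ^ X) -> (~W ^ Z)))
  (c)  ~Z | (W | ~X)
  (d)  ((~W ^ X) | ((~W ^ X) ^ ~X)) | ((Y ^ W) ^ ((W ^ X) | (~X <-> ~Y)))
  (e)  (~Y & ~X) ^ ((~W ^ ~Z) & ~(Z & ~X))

(a): at (0,0,0,0) it gives 0, but F = 1 — eliminated.
(b): at (0,1,0,1) it gives 0, but F = 1 — eliminated.
(d): at (1,0,1,0) it gives 1, but F = 0 — eliminated.
(e): at (0,0,0,1) it gives 0, but F = 1 — eliminated.
That leaves (c). Evaluating it on every row reproduces the table of F exactly.

c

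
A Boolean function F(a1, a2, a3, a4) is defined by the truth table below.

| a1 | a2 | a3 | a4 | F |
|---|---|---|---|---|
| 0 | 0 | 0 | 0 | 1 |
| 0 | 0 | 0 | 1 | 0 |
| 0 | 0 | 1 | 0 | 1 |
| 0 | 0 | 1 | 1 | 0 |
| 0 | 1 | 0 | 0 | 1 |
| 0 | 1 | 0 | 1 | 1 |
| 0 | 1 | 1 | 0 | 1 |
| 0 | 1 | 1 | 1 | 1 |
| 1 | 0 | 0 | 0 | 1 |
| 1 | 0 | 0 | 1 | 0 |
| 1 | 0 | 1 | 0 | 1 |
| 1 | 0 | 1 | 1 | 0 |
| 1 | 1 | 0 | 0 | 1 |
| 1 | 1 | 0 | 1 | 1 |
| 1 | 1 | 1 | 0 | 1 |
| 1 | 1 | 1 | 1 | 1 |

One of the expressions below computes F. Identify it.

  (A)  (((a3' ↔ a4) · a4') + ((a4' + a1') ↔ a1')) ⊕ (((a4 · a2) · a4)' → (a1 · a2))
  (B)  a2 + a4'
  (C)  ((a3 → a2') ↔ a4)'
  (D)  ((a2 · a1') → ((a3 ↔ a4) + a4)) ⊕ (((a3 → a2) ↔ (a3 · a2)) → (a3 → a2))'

B

(A): at (0,0,0,1) it gives 1, but F = 0 — eliminated.
(C): at (0,1,0,1) it gives 0, but F = 1 — eliminated.
(D): at (0,0,0,1) it gives 1, but F = 0 — eliminated.
Only (B) survives; checking it on all 16 rows confirms it matches F.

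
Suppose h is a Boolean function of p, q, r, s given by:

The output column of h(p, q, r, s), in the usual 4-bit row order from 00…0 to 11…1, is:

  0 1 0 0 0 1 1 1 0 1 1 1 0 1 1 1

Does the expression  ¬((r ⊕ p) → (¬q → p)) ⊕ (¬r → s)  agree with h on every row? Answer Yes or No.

Evaluate ¬((r ⊕ p) → (¬q → p)) ⊕ (¬r → s) on each row and compare to h:
  p=0, q=0, r=0, s=0: formula gives 0, h = 0 ✓
  p=0, q=0, r=0, s=1: formula gives 1, h = 1 ✓
  p=0, q=0, r=1, s=0: formula gives 0, h = 0 ✓
  p=0, q=0, r=1, s=1: formula gives 0, h = 0 ✓
  …and likewise for the remaining 12 rows.
No disagreement on any input; they are logically equivalent.

Yes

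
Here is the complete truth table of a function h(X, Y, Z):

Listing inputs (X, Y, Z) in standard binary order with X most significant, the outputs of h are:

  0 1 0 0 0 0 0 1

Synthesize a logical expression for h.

Collect the rows where h=1 — (0,0,1), (1,1,1) — and write one minterm per row: ¬X·¬Y·Z, X·Y·Z. Their union (logical OR) reproduces the table exactly.

h(X, Y, Z) = ((¬X ∧ ¬Y) ∧ Z) ∨ ((X ∧ Y) ∧ Z)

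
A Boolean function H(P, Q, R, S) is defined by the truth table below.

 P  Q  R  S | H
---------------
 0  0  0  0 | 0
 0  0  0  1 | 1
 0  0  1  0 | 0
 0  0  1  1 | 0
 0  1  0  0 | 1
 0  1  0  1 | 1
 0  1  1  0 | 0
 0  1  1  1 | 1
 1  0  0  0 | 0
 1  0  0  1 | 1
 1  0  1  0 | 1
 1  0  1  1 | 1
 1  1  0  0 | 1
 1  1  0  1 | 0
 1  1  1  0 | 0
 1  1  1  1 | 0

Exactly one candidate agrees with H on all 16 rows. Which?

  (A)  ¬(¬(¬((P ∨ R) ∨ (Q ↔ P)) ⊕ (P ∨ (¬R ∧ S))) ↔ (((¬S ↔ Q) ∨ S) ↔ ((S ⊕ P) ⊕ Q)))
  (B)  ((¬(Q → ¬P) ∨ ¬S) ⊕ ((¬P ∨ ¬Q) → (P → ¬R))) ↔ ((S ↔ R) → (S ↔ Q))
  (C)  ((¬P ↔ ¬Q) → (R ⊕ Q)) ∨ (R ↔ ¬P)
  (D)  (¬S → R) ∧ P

B

(A) disagrees with H on (1,0,0,1) (formula → 0, table → 1); rule it out.
(C) disagrees with H on (0,0,0,1) (formula → 0, table → 1); rule it out.
(D) disagrees with H on (0,0,0,1) (formula → 0, table → 1); rule it out.
Only (B) survives; checking it on all 16 rows confirms it matches H.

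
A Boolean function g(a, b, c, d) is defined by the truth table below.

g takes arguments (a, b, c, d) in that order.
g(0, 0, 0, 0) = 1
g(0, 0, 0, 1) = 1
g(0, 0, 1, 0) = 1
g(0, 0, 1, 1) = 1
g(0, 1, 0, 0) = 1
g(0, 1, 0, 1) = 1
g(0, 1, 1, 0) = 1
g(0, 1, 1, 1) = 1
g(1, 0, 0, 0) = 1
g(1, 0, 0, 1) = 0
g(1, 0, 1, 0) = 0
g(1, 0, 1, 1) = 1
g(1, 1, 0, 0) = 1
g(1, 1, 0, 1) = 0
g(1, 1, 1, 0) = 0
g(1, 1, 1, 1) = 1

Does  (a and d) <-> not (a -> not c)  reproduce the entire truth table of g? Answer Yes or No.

Yes

Check the formula against g row by row:
  a=0, b=0, c=0, d=0: formula gives 1, g = 1 ✓
  a=0, b=0, c=0, d=1: formula gives 1, g = 1 ✓
  a=0, b=0, c=1, d=0: formula gives 1, g = 1 ✓
  a=0, b=0, c=1, d=1: formula gives 1, g = 1 ✓
  …and likewise for the remaining 12 rows.
All 16 rows match — the expression computes g exactly.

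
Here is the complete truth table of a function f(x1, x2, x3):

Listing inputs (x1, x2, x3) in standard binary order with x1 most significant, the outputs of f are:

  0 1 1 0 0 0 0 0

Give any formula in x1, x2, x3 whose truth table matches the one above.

Collect the rows where f=1 — (0,0,1), (0,1,0) — and write one minterm per row: ¬x1·¬x2·x3, ¬x1·x2·¬x3. Their union (logical OR) reproduces the table exactly.

f(x1, x2, x3) = ((x1' · x2') · x3) + ((x1' · x2) · x3')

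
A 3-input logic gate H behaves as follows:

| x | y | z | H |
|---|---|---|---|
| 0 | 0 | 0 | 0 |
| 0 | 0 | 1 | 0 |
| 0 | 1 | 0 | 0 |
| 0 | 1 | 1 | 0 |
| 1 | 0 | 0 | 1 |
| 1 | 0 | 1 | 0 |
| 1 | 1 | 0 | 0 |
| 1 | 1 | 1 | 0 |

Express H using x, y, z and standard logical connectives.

H(x, y, z) = (x ∧ ¬y) ∧ ¬z

Only row (1,0,0) gives 1. That row's minterm x·¬y·¬z is H directly.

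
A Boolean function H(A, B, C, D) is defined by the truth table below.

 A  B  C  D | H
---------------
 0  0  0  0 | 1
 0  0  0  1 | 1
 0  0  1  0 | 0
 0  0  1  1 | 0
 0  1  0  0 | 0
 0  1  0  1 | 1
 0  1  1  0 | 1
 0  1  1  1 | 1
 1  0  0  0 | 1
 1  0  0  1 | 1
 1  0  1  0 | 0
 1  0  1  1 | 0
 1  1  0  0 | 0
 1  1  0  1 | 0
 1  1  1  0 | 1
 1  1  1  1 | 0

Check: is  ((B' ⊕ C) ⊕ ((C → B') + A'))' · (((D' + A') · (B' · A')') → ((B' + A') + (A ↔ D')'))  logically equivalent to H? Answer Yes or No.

No

Check the formula against H row by row:
  A=0, B=0, C=0, D=0: formula gives 1, H = 1 ✓
  A=0, B=0, C=0, D=1: formula gives 1, H = 1 ✓
  A=0, B=0, C=1, D=0: formula gives 0, H = 0 ✓
  A=0, B=0, C=1, D=1: formula gives 0, H = 0 ✓
  …
  A=0, B=1, C=0, D=1: formula gives 0, but H = 1 ✗
Since they disagree at (0,1,0,1), the expression is not a correct formula for H.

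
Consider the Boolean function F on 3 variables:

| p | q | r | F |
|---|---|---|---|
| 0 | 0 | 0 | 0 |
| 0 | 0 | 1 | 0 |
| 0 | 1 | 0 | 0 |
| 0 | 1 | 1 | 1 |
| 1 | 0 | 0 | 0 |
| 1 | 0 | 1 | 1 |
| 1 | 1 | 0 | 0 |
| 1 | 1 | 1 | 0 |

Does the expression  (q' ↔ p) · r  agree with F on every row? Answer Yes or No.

Yes

Check the formula against F row by row:
  p=0, q=0, r=0: formula gives 0, F = 0 ✓
  p=0, q=0, r=1: formula gives 0, F = 0 ✓
  p=0, q=1, r=0: formula gives 0, F = 0 ✓
  p=0, q=1, r=1: formula gives 1, F = 1 ✓
  p=1, q=0, r=0: formula gives 0, F = 0 ✓
  …and likewise for the remaining 3 rows.
Every row agrees, so the formula is equivalent.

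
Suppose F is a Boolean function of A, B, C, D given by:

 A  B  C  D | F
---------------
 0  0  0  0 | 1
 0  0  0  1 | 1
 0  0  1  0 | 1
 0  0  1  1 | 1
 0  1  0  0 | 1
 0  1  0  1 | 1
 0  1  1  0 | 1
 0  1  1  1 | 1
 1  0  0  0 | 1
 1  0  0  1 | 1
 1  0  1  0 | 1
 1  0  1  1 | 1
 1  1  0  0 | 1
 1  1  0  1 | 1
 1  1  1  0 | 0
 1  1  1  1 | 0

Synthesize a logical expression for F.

The 0-rows are (1,1,1,0), (1,1,1,1). Take each as a conjunction (A·B·C·¬D, A·B·C·D), form their disjunction, and complement — that gives a formula that is 1 everywhere F is.

F(A, B, C, D) = not ((((A and B) and C) and not D) or (((A and B) and C) and D))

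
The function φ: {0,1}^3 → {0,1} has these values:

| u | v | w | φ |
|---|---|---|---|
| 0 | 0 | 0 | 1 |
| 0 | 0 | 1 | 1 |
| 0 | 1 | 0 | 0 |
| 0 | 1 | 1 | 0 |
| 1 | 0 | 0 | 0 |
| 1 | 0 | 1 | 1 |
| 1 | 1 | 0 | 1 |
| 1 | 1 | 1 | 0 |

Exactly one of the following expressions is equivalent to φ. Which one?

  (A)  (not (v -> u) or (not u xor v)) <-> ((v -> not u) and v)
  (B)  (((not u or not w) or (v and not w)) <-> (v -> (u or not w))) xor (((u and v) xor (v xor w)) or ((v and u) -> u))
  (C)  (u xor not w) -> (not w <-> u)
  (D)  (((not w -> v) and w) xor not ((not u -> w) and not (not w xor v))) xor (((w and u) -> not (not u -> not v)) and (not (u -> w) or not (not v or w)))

D

(A) disagrees with φ on (0,0,0) (formula → 0, table → 1); rule it out.
(B) disagrees with φ on (0,0,0) (formula → 0, table → 1); rule it out.
(C) disagrees with φ on (0,0,0) (formula → 0, table → 1); rule it out.
That leaves (D). Evaluating it on every row reproduces the table of φ exactly.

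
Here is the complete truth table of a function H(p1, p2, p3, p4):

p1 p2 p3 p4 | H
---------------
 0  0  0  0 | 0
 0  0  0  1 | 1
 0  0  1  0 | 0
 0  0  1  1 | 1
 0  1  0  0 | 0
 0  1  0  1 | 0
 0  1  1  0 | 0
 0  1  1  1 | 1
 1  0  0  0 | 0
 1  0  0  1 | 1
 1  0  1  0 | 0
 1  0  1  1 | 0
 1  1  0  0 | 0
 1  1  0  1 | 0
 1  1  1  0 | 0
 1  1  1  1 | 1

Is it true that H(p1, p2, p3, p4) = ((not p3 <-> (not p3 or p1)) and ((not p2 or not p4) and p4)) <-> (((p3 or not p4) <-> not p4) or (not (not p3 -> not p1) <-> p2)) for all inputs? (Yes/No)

Test each input against both H and the formula:
  p1=0, p2=0, p3=0, p4=0: formula gives 0, H = 0 ✓
  p1=0, p2=0, p3=0, p4=1: formula gives 1, H = 1 ✓
  p1=0, p2=0, p3=1, p4=0: formula gives 0, H = 0 ✓
  p1=0, p2=0, p3=1, p4=1: formula gives 1, H = 1 ✓
  … (the remaining 12 rows also agree.)
No disagreement on any input; they are logically equivalent.

Yes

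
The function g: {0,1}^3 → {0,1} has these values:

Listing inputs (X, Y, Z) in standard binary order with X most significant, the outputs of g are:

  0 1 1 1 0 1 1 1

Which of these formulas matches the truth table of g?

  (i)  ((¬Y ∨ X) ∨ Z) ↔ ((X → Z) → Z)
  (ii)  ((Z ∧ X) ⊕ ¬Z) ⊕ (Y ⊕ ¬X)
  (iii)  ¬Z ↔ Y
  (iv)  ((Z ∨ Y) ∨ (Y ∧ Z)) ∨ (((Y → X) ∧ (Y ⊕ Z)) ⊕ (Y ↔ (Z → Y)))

(i) disagrees with g on (1,0,0) (formula → 1, table → 0); rule it out.
(ii) disagrees with g on (0,1,1) (formula → 0, table → 1); rule it out.
(iii) disagrees with g on (0,1,1) (formula → 0, table → 1); rule it out.
Only (iv) survives; checking it on all 8 rows confirms it matches g.

iv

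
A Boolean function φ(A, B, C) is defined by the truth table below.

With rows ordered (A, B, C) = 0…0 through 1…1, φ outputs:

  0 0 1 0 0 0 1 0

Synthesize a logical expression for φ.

φ=1 on 2 inputs: (0,1,0), (1,1,0). Reading each as a conjunction of literals (¬A·B·¬C, A·B·¬C) and taking the OR gives the canonical DNF.

φ(A, B, C) = ((NOT A AND B) AND NOT C) OR ((A AND B) AND NOT C)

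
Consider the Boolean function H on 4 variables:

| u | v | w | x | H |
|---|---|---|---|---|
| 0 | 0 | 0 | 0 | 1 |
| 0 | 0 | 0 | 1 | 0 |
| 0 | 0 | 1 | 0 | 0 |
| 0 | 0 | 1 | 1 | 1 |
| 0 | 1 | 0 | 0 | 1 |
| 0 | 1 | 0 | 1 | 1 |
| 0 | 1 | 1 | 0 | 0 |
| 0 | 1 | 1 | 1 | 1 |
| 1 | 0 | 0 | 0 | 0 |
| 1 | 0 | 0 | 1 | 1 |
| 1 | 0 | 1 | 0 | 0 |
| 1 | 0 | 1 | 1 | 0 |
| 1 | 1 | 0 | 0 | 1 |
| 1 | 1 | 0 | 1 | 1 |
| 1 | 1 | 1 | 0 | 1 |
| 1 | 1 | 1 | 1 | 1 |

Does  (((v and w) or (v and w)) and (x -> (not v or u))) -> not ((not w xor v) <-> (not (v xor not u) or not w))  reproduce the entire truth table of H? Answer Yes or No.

Evaluate (((v and w) or (v and w)) and (x -> (not v or u))) -> not ((not w xor v) <-> (not (v xor not u) or not w)) on each row and compare to H:
  u=0, v=0, w=0, x=0: formula gives 1, H = 1 ✓
  u=0, v=0, w=0, x=1: formula gives 1, but H = 0 ✗
A single disagreement suffices: at (0,0,0,1) they differ, so the formula does not compute H.

No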